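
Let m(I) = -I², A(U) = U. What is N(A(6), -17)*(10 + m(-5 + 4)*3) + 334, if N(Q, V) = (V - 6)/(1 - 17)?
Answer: 5505/16 ≈ 344.06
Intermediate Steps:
N(Q, V) = 3/8 - V/16 (N(Q, V) = (-6 + V)/(-16) = (-6 + V)*(-1/16) = 3/8 - V/16)
N(A(6), -17)*(10 + m(-5 + 4)*3) + 334 = (3/8 - 1/16*(-17))*(10 - (-5 + 4)²*3) + 334 = (3/8 + 17/16)*(10 - 1*(-1)²*3) + 334 = 23*(10 - 1*1*3)/16 + 334 = 23*(10 - 1*3)/16 + 334 = 23*(10 - 3)/16 + 334 = (23/16)*7 + 334 = 161/16 + 334 = 5505/16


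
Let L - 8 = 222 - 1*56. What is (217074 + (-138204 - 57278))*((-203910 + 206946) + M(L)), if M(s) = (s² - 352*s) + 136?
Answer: -600257600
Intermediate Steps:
L = 174 (L = 8 + (222 - 1*56) = 8 + (222 - 56) = 8 + 166 = 174)
M(s) = 136 + s² - 352*s
(217074 + (-138204 - 57278))*((-203910 + 206946) + M(L)) = (217074 + (-138204 - 57278))*((-203910 + 206946) + (136 + 174² - 352*174)) = (217074 - 195482)*(3036 + (136 + 30276 - 61248)) = 21592*(3036 - 30836) = 21592*(-27800) = -600257600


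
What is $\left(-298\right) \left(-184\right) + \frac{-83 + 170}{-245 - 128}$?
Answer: $\frac{20452249}{373} \approx 54832.0$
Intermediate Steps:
$\left(-298\right) \left(-184\right) + \frac{-83 + 170}{-245 - 128} = 54832 + \frac{87}{-373} = 54832 + 87 \left(- \frac{1}{373}\right) = 54832 - \frac{87}{373} = \frac{20452249}{373}$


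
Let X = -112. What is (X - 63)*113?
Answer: -19775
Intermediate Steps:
(X - 63)*113 = (-112 - 63)*113 = -175*113 = -19775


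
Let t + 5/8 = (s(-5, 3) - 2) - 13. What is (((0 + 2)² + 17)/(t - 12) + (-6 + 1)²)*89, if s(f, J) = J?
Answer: 423373/197 ≈ 2149.1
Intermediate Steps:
t = -101/8 (t = -5/8 + ((3 - 2) - 13) = -5/8 + (1 - 13) = -5/8 - 12 = -101/8 ≈ -12.625)
(((0 + 2)² + 17)/(t - 12) + (-6 + 1)²)*89 = (((0 + 2)² + 17)/(-101/8 - 12) + (-6 + 1)²)*89 = ((2² + 17)/(-197/8) + (-5)²)*89 = ((4 + 17)*(-8/197) + 25)*89 = (21*(-8/197) + 25)*89 = (-168/197 + 25)*89 = (4757/197)*89 = 423373/197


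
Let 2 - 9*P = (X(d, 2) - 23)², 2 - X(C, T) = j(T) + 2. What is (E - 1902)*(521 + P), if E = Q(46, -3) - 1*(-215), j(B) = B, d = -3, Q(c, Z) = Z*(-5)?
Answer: -6798352/9 ≈ -7.5537e+5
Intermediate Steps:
Q(c, Z) = -5*Z
X(C, T) = -T (X(C, T) = 2 - (T + 2) = 2 - (2 + T) = 2 + (-2 - T) = -T)
P = -623/9 (P = 2/9 - (-1*2 - 23)²/9 = 2/9 - (-2 - 23)²/9 = 2/9 - ⅑*(-25)² = 2/9 - ⅑*625 = 2/9 - 625/9 = -623/9 ≈ -69.222)
E = 230 (E = -5*(-3) - 1*(-215) = 15 + 215 = 230)
(E - 1902)*(521 + P) = (230 - 1902)*(521 - 623/9) = -1672*4066/9 = -6798352/9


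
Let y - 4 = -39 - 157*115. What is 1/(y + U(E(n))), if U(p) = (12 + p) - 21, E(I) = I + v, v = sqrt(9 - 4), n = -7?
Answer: -18106/327827231 - sqrt(5)/327827231 ≈ -5.5237e-5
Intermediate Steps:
v = sqrt(5) ≈ 2.2361
E(I) = I + sqrt(5)
y = -18090 (y = 4 + (-39 - 157*115) = 4 + (-39 - 18055) = 4 - 18094 = -18090)
U(p) = -9 + p
1/(y + U(E(n))) = 1/(-18090 + (-9 + (-7 + sqrt(5)))) = 1/(-18090 + (-16 + sqrt(5))) = 1/(-18106 + sqrt(5))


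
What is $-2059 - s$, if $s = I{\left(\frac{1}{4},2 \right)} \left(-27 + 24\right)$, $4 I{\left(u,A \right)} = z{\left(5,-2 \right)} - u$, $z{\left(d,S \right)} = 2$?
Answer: $- \frac{32923}{16} \approx -2057.7$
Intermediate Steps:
$I{\left(u,A \right)} = \frac{1}{2} - \frac{u}{4}$ ($I{\left(u,A \right)} = \frac{2 - u}{4} = \frac{1}{2} - \frac{u}{4}$)
$s = - \frac{21}{16}$ ($s = \left(\frac{1}{2} - \frac{1}{4 \cdot 4}\right) \left(-27 + 24\right) = \left(\frac{1}{2} - \frac{1}{16}\right) \left(-3\right) = \frac{7}{16} \left(-3\right) = - \frac{21}{16} \approx -1.3125$)
$-2059 - s = -2059 - - \frac{21}{16} = -2059 + \frac{21}{16} = - \frac{32923}{16}$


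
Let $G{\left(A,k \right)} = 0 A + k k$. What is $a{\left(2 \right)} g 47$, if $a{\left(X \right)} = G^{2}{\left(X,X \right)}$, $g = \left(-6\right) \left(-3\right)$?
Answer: $13536$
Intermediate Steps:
$G{\left(A,k \right)} = k^{2}$ ($G{\left(A,k \right)} = 0 + k^{2} = k^{2}$)
$g = 18$
$a{\left(X \right)} = X^{4}$ ($a{\left(X \right)} = \left(X^{2}\right)^{2} = X^{4}$)
$a{\left(2 \right)} g 47 = 2^{4} \cdot 18 \cdot 47 = 16 \cdot 18 \cdot 47 = 288 \cdot 47 = 13536$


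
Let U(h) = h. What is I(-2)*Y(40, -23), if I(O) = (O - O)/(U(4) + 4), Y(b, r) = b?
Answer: 0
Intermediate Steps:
I(O) = 0 (I(O) = (O - O)/(4 + 4) = 0/8 = 0*(1/8) = 0)
I(-2)*Y(40, -23) = 0*40 = 0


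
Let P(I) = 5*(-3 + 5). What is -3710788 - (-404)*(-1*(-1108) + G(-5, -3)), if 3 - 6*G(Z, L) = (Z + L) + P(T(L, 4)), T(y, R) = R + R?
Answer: -9789266/3 ≈ -3.2631e+6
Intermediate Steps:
T(y, R) = 2*R
P(I) = 10 (P(I) = 5*2 = 10)
G(Z, L) = -7/6 - L/6 - Z/6 (G(Z, L) = ½ - ((Z + L) + 10)/6 = ½ - ((L + Z) + 10)/6 = ½ - (10 + L + Z)/6 = ½ + (-5/3 - L/6 - Z/6) = -7/6 - L/6 - Z/6)
-3710788 - (-404)*(-1*(-1108) + G(-5, -3)) = -3710788 - (-404)*(-1*(-1108) + (-7/6 - ⅙*(-3) - ⅙*(-5))) = -3710788 - (-404)*(1108 + (-7/6 + ½ + ⅚)) = -3710788 - (-404)*(1108 + ⅙) = -3710788 - (-404)*6649/6 = -3710788 - 1*(-1343098/3) = -3710788 + 1343098/3 = -9789266/3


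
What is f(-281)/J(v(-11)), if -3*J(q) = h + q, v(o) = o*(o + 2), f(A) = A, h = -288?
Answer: -281/63 ≈ -4.4603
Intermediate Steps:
v(o) = o*(2 + o)
J(q) = 96 - q/3 (J(q) = -(-288 + q)/3 = 96 - q/3)
f(-281)/J(v(-11)) = -281/(96 - (-11)*(2 - 11)/3) = -281/(96 - (-11)*(-9)/3) = -281/(96 - 1/3*99) = -281/(96 - 33) = -281/63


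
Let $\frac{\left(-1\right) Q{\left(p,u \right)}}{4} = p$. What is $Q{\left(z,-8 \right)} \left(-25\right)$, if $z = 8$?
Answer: $800$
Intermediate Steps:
$Q{\left(p,u \right)} = - 4 p$
$Q{\left(z,-8 \right)} \left(-25\right) = \left(-4\right) 8 \left(-25\right) = \left(-32\right) \left(-25\right) = 800$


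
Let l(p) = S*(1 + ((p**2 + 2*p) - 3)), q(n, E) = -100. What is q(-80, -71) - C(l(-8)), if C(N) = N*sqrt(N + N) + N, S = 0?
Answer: -100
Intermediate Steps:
l(p) = 0 (l(p) = 0*(1 + ((p**2 + 2*p) - 3)) = 0*(1 + (-3 + p**2 + 2*p)) = 0*(-2 + p**2 + 2*p) = 0)
C(N) = N + sqrt(2)*N**(3/2) (C(N) = N*sqrt(2*N) + N = N*(sqrt(2)*sqrt(N)) + N = sqrt(2)*N**(3/2) + N = N + sqrt(2)*N**(3/2))
q(-80, -71) - C(l(-8)) = -100 - (0 + sqrt(2)*0**(3/2)) = -100 - (0 + sqrt(2)*0) = -100 - (0 + 0) = -100 - 1*0 = -100 + 0 = -100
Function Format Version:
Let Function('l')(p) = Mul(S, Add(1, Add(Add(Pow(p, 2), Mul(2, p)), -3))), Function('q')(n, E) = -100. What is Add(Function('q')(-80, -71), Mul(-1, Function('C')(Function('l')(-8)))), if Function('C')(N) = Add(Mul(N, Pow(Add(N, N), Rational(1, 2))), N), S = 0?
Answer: -100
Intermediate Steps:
Function('l')(p) = 0 (Function('l')(p) = Mul(0, Add(1, Add(Add(Pow(p, 2), Mul(2, p)), -3))) = Mul(0, Add(1, Add(-3, Pow(p, 2), Mul(2, p)))) = Mul(0, Add(-2, Pow(p, 2), Mul(2, p))) = 0)
Function('C')(N) = Add(N, Mul(Pow(2, Rational(1, 2)), Pow(N, Rational(3, 2)))) (Function('C')(N) = Add(Mul(N, Pow(Mul(2, N), Rational(1, 2))), N) = Add(Mul(N, Mul(Pow(2, Rational(1, 2)), Pow(N, Rational(1, 2)))), N) = Add(Mul(Pow(2, Rational(1, 2)), Pow(N, Rational(3, 2))), N) = Add(N, Mul(Pow(2, Rational(1, 2)), Pow(N, Rational(3, 2)))))
Add(Function('q')(-80, -71), Mul(-1, Function('C')(Function('l')(-8)))) = Add(-100, Mul(-1, Add(0, Mul(Pow(2, Rational(1, 2)), Pow(0, Rational(3, 2)))))) = Add(-100, Mul(-1, Add(0, Mul(Pow(2, Rational(1, 2)), 0)))) = Add(-100, Mul(-1, Add(0, 0))) = Add(-100, Mul(-1, 0)) = Add(-100, 0) = -100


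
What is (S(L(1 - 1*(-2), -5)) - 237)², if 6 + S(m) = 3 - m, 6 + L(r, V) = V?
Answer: 52441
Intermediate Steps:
L(r, V) = -6 + V
S(m) = -3 - m (S(m) = -6 + (3 - m) = -3 - m)
(S(L(1 - 1*(-2), -5)) - 237)² = ((-3 - (-6 - 5)) - 237)² = ((-3 - 1*(-11)) - 237)² = ((-3 + 11) - 237)² = (8 - 237)² = (-229)² = 52441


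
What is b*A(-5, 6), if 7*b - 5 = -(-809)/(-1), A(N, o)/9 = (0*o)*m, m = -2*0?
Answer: 0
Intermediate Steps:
m = 0
A(N, o) = 0 (A(N, o) = 9*((0*o)*0) = 9*(0*0) = 9*0 = 0)
b = -804/7 (b = 5/7 + (-(-809)/(-1))/7 = 5/7 + (-(-809)*(-1))/7 = 5/7 + (-809*1)/7 = 5/7 + (⅐)*(-809) = 5/7 - 809/7 = -804/7 ≈ -114.86)
b*A(-5, 6) = -804/7*0 = 0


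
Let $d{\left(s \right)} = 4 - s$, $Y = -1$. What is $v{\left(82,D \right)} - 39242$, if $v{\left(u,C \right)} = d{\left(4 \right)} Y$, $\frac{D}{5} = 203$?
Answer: $-39242$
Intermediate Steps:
$D = 1015$ ($D = 5 \cdot 203 = 1015$)
$v{\left(u,C \right)} = 0$ ($v{\left(u,C \right)} = \left(4 - 4\right) \left(-1\right) = 0 \left(-1\right) = 0$)
$v{\left(82,D \right)} - 39242 = 0 - 39242 = -39242$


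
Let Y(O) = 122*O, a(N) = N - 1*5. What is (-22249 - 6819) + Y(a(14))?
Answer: -27970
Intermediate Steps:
a(N) = -5 + N (a(N) = N - 5 = -5 + N)
(-22249 - 6819) + Y(a(14)) = (-22249 - 6819) + 122*(-5 + 14) = -29068 + 122*9 = -29068 + 1098 = -27970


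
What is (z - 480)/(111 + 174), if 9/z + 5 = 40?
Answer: -5597/3325 ≈ -1.6833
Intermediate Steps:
z = 9/35 (z = 9/(-5 + 40) = 9/35 ≈ 0.25714)
(z - 480)/(111 + 174) = (9/35 - 480)/(111 + 174) = -16791/35/285 = -16791/35*1/285 = -5597/3325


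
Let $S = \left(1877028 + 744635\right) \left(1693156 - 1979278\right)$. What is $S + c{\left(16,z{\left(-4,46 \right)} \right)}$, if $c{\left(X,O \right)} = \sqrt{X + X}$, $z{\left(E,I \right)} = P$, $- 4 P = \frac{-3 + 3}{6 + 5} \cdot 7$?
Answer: $-750115460886 + 4 \sqrt{2} \approx -7.5012 \cdot 10^{11}$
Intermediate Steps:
$P = 0$ ($P = - \frac{\frac{-3 + 3}{6 + 5} \cdot 7}{4} = - \frac{\frac{0}{11} \cdot 7}{4} = - \frac{0 \cdot \frac{1}{11} \cdot 7}{4} = - \frac{0 \cdot 7}{4} = \left(- \frac{1}{4}\right) 0 = 0$)
$z{\left(E,I \right)} = 0$
$c{\left(X,O \right)} = \sqrt{2} \sqrt{X}$ ($c{\left(X,O \right)} = \sqrt{2 X} = \sqrt{2} \sqrt{X}$)
$S = -750115460886$ ($S = 2621663 \left(-286122\right) = -750115460886$)
$S + c{\left(16,z{\left(-4,46 \right)} \right)} = -750115460886 + \sqrt{2} \sqrt{16} = -750115460886 + \sqrt{2} \cdot 4 = -750115460886 + 4 \sqrt{2}$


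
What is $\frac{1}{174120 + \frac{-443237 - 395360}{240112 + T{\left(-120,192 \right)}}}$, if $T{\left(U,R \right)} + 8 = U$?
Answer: $\frac{239984}{41785175483} \approx 5.7433 \cdot 10^{-6}$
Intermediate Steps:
$T{\left(U,R \right)} = -8 + U$
$\frac{1}{174120 + \frac{-443237 - 395360}{240112 + T{\left(-120,192 \right)}}} = \frac{1}{174120 + \frac{-443237 - 395360}{240112 - 128}} = \frac{1}{174120 - \frac{838597}{240112 - 128}} = \frac{1}{174120 - \frac{838597}{239984}} = \frac{1}{\frac{41785175483}{239984}} = \frac{239984}{41785175483}$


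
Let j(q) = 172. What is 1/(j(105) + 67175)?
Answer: 1/67347 ≈ 1.4848e-5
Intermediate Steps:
1/(j(105) + 67175) = 1/(172 + 67175) = 1/67347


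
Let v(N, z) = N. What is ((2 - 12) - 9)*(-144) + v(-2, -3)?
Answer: 2734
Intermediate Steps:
((2 - 12) - 9)*(-144) + v(-2, -3) = ((2 - 12) - 9)*(-144) - 2 = (-10 - 9)*(-144) - 2 = -19*(-144) - 2 = 2736 - 2 = 2734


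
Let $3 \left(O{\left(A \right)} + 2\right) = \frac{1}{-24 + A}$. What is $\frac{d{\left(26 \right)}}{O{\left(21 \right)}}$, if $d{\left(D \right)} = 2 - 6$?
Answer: $\frac{36}{19} \approx 1.8947$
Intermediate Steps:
$O{\left(A \right)} = -2 + \frac{1}{3 \left(-24 + A\right)}$
$d{\left(D \right)} = -4$
$\frac{d{\left(26 \right)}}{O{\left(21 \right)}} = - \frac{4}{\frac{1}{3} \frac{1}{-24 + 21} \left(145 - 126\right)} = - \frac{4}{\frac{1}{3} \frac{1}{-3} \left(145 - 126\right)} = - \frac{4}{\frac{1}{3} \left(- \frac{1}{3}\right) 19} = - \frac{4}{- \frac{19}{9}} = \left(-4\right) \left(- \frac{9}{19}\right) = \frac{36}{19}$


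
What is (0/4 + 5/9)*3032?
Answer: 15160/9 ≈ 1684.4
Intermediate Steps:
(0/4 + 5/9)*3032 = (0*(¼) + 5*(⅑))*3032 = (0 + 5/9)*3032 = (5/9)*3032 = 15160/9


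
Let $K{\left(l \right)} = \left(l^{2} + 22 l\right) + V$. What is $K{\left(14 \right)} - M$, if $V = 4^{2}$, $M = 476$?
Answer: $44$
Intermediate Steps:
$V = 16$
$K{\left(l \right)} = 16 + l^{2} + 22 l$ ($K{\left(l \right)} = \left(l^{2} + 22 l\right) + 16 = 16 + l^{2} + 22 l$)
$K{\left(14 \right)} - M = \left(16 + 14^{2} + 22 \cdot 14\right) - 476 = \left(16 + 196 + 308\right) - 476 = 520 - 476 = 44$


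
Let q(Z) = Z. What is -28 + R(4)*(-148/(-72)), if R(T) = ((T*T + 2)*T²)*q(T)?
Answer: 2340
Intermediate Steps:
R(T) = T³*(2 + T²) (R(T) = ((T*T + 2)*T²)*T = ((T² + 2)*T²)*T = ((2 + T²)*T²)*T = (T²*(2 + T²))*T = T³*(2 + T²))
-28 + R(4)*(-148/(-72)) = -28 + (4³*(2 + 4²))*(-148/(-72)) = -28 + (64*(2 + 16))*(-148*(-1/72)) = -28 + (64*18)*(37/18) = -28 + 1152*(37/18) = -28 + 2368 = 2340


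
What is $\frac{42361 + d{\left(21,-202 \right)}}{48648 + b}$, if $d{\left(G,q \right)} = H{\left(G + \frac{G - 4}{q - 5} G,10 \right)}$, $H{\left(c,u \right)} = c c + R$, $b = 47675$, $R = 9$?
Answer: $\frac{203492470}{458593803} \approx 0.44373$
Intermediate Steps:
$H{\left(c,u \right)} = 9 + c^{2}$ ($H{\left(c,u \right)} = c c + 9 = c^{2} + 9 = 9 + c^{2}$)
$d{\left(G,q \right)} = 9 + \left(G + \frac{G \left(-4 + G\right)}{-5 + q}\right)^{2}$ ($d{\left(G,q \right)} = 9 + \left(G + \frac{G - 4}{q - 5} G\right)^{2} = 9 + \left(G + \frac{-4 + G}{-5 + q} G\right)^{2} = 9 + \left(G + \frac{G \left(-4 + G\right)}{-5 + q}\right)^{2}$)
$\frac{42361 + d{\left(21,-202 \right)}}{48648 + b} = \frac{42361 + \left(9 + \frac{21^{2} \left(-9 + 21 - 202\right)^{2}}{\left(-5 - 202\right)^{2}}\right)}{48648 + 47675} = \frac{42361 + \left(9 + \frac{441 \left(-190\right)^{2}}{42849}\right)}{96323} = \left(42361 + \left(9 + 441 \cdot \frac{1}{42849} \cdot 36100\right)\right) \frac{1}{96323} = \left(42361 + \left(9 + \frac{1768900}{4761}\right)\right) \frac{1}{96323} = \left(42361 + \frac{1811749}{4761}\right) \frac{1}{96323} = \frac{203492470}{4761} \cdot \frac{1}{96323} = \frac{203492470}{458593803}$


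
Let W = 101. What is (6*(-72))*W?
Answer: -43632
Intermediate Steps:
(6*(-72))*W = (6*(-72))*101 = -432*101 = -43632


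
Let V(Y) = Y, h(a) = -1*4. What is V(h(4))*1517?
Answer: -6068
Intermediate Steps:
h(a) = -4
V(h(4))*1517 = -4*1517 = -6068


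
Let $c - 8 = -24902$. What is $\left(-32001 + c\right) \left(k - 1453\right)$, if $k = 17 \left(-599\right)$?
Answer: $662030220$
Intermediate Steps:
$c = -24894$ ($c = 8 - 24902 = -24894$)
$k = -10183$
$\left(-32001 + c\right) \left(k - 1453\right) = \left(-32001 - 24894\right) \left(-10183 - 1453\right) = \left(-56895\right) \left(-11636\right) = 662030220$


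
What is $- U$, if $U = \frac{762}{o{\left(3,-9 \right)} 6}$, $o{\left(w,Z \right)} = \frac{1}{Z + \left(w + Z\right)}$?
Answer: $1905$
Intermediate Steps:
$o{\left(w,Z \right)} = \frac{1}{w + 2 Z}$ ($o{\left(w,Z \right)} = \frac{1}{Z + \left(Z + w\right)} = \frac{1}{w + 2 Z}$)
$U = -1905$ ($U = \frac{762}{\frac{1}{3 + 2 \left(-9\right)} 6} = \frac{762}{\frac{1}{3 - 18} \cdot 6} = \frac{762}{\frac{1}{-15} \cdot 6} = \frac{762}{\left(- \frac{1}{15}\right) 6} = \frac{762}{- \frac{2}{5}} = 762 \left(- \frac{5}{2}\right) = -1905$)
$- U = \left(-1\right) \left(-1905\right) = 1905$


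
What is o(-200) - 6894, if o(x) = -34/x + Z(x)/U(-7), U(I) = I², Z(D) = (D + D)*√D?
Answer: -689383/100 - 4000*I*√2/49 ≈ -6893.8 - 115.45*I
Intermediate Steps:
Z(D) = 2*D^(3/2) (Z(D) = (2*D)*√D = 2*D^(3/2))
o(x) = -34/x + 2*x^(3/2)/49 (o(x) = -34/x + (2*x^(3/2))/((-7)²) = -34/x + (2*x^(3/2))/49 = -34/x + (2*x^(3/2))*(1/49) = -34/x + 2*x^(3/2)/49)
o(-200) - 6894 = (2/49)*(-833 + (-200)^(5/2))/(-200) - 6894 = (2/49)*(-1/200)*(-833 + 400000*I*√2) - 6894 = (17/100 - 4000*I*√2/49) - 6894 = -689383/100 - 4000*I*√2/49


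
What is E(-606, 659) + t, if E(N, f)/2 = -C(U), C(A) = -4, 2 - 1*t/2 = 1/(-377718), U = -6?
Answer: 2266309/188859 ≈ 12.000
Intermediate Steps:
t = 755437/188859 (t = 4 - 2/(-377718) = 4 - 2*(-1/377718) = 4 + 1/188859 = 755437/188859 ≈ 4.0000)
E(N, f) = 8 (E(N, f) = 2*(-1*(-4)) = 2*4 = 8)
E(-606, 659) + t = 8 + 755437/188859 = 2266309/188859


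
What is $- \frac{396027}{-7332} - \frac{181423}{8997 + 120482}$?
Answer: $\frac{16648995499}{316446676} \approx 52.612$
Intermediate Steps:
$- \frac{396027}{-7332} - \frac{181423}{8997 + 120482} = \left(-396027\right) \left(- \frac{1}{7332}\right) - \frac{181423}{129479} = \frac{132009}{2444} - \frac{181423}{129479} = \frac{16648995499}{316446676}$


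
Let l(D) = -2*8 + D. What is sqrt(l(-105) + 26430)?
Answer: sqrt(26309) ≈ 162.20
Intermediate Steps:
l(D) = -16 + D
sqrt(l(-105) + 26430) = sqrt((-16 - 105) + 26430) = sqrt(-121 + 26430) = sqrt(26309)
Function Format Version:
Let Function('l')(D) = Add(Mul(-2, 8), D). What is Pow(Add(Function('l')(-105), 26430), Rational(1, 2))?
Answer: Pow(26309, Rational(1, 2)) ≈ 162.20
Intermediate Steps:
Function('l')(D) = Add(-16, D)
Pow(Add(Function('l')(-105), 26430), Rational(1, 2)) = Pow(Add(Add(-16, -105), 26430), Rational(1, 2)) = Pow(Add(-121, 26430), Rational(1, 2)) = Pow(26309, Rational(1, 2))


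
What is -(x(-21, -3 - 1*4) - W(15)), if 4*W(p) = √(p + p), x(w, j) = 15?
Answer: -15 + √30/4 ≈ -13.631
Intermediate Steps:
W(p) = √2*√p/4 (W(p) = √(p + p)/4 = √(2*p)/4 = (√2*√p)/4 = √2*√p/4)
-(x(-21, -3 - 1*4) - W(15)) = -(15 - √2*√15/4) = -(15 - √30/4) = -15 + √30/4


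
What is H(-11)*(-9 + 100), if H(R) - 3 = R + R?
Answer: -1729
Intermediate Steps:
H(R) = 3 + 2*R (H(R) = 3 + (R + R) = 3 + 2*R)
H(-11)*(-9 + 100) = (3 + 2*(-11))*(-9 + 100) = (3 - 22)*91 = -19*91 = -1729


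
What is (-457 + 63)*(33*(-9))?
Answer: 117018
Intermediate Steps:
(-457 + 63)*(33*(-9)) = -394*(-297) = 117018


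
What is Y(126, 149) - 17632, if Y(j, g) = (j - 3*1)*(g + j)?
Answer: 16193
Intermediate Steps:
Y(j, g) = (-3 + j)*(g + j) (Y(j, g) = (j - 3)*(g + j) = (-3 + j)*(g + j))
Y(126, 149) - 17632 = (126**2 - 3*149 - 3*126 + 149*126) - 17632 = (15876 - 447 - 378 + 18774) - 17632 = 33825 - 17632 = 16193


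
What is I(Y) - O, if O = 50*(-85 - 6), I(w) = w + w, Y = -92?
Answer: 4366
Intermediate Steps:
I(w) = 2*w
O = -4550 (O = 50*(-91) = -4550)
I(Y) - O = 2*(-92) - 1*(-4550) = -184 + 4550 = 4366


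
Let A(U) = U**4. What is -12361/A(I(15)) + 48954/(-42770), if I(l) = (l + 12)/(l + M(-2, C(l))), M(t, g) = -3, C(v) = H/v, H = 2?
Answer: -67831629757/140306985 ≈ -483.45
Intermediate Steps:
C(v) = 2/v
I(l) = (12 + l)/(-3 + l) (I(l) = (l + 12)/(l - 3) = (12 + l)/(-3 + l))
-12361/A(I(15)) + 48954/(-42770) = -12361*(-3 + 15)**4/(12 + 15)**4 + 48954/(-42770) = -12361/((27/12)**4) + 48954*(-1/42770) = -12361/(((1/12)*27)**4) - 24477/21385 = -12361/((9/4)**4) - 24477/21385 = -12361/6561/256 - 24477/21385 = -12361*256/6561 - 24477/21385 = -3164416/6561 - 24477/21385 = -67831629757/140306985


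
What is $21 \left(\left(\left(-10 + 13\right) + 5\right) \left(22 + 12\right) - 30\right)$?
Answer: $5082$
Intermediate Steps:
$21 \left(\left(\left(-10 + 13\right) + 5\right) \left(22 + 12\right) - 30\right) = 21 \left(\left(3 + 5\right) 34 - 30\right) = 21 \left(8 \cdot 34 - 30\right) = 21 \left(272 - 30\right) = 21 \cdot 242 = 5082$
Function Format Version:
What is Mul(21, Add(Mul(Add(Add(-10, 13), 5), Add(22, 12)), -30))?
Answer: 5082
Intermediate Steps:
Mul(21, Add(Mul(Add(Add(-10, 13), 5), Add(22, 12)), -30)) = Mul(21, Add(Mul(Add(3, 5), 34), -30)) = Mul(21, Add(Mul(8, 34), -30)) = Mul(21, Add(272, -30)) = Mul(21, 242) = 5082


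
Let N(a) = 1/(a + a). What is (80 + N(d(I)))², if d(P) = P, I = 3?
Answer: 231361/36 ≈ 6426.7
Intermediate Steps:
N(a) = 1/(2*a)
(80 + N(d(I)))² = (80 + (½)/3)² = (80 + (½)*(⅓))² = (80 + ⅙)² = (481/6)² = 231361/36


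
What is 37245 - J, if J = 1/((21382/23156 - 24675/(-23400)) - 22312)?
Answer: 1500811413018723/40295648039 ≈ 37245.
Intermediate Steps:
J = -1806168/40295648039 (J = 1/((21382*(1/23156) - 24675*(-1/23400)) - 22312) = 1/((10691/11578 + 329/312) - 22312) = 1/(3572377/1806168 - 22312) = 1/(-40295648039/1806168) = -1806168/40295648039 ≈ -4.4823e-5)
37245 - J = 37245 - 1*(-1806168/40295648039) = 37245 + 1806168/40295648039 = 1500811413018723/40295648039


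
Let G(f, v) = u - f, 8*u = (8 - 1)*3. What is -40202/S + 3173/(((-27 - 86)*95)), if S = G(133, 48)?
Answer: 181538859/589295 ≈ 308.06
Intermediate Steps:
u = 21/8 (u = ((8 - 1)*3)/8 = (7*3)/8 = (⅛)*21 = 21/8 ≈ 2.6250)
G(f, v) = 21/8 - f
S = -1043/8 (S = 21/8 - 1*133 = 21/8 - 133 = -1043/8 ≈ -130.38)
-40202/S + 3173/(((-27 - 86)*95)) = -40202/(-1043/8) + 3173/(((-27 - 86)*95)) = -40202*(-8/1043) + 3173/((-113*95)) = 321616/1043 + 3173/(-10735) = 321616/1043 + 3173*(-1/10735) = 321616/1043 - 167/565 = 181538859/589295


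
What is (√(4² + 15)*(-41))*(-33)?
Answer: 1353*√31 ≈ 7533.2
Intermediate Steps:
(√(4² + 15)*(-41))*(-33) = (√(16 + 15)*(-41))*(-33) = (√31*(-41))*(-33) = -41*√31*(-33) = 1353*√31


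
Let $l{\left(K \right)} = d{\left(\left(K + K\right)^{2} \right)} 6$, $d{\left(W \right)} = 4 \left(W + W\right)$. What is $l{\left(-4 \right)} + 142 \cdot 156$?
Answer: $25224$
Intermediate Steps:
$d{\left(W \right)} = 8 W$ ($d{\left(W \right)} = 4 \cdot 2 W = 8 W$)
$l{\left(K \right)} = 192 K^{2}$ ($l{\left(K \right)} = 8 \left(K + K\right)^{2} \cdot 6 = 8 \left(2 K\right)^{2} \cdot 6 = 8 \cdot 4 K^{2} \cdot 6 = 32 K^{2} \cdot 6 = 192 K^{2}$)
$l{\left(-4 \right)} + 142 \cdot 156 = 192 \left(-4\right)^{2} + 142 \cdot 156 = 192 \cdot 16 + 22152 = 3072 + 22152 = 25224$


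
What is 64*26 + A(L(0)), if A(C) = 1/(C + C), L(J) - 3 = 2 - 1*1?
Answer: 13313/8 ≈ 1664.1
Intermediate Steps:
L(J) = 4 (L(J) = 3 + (2 - 1*1) = 3 + (2 - 1) = 3 + 1 = 4)
A(C) = 1/(2*C)
64*26 + A(L(0)) = 64*26 + (1/2)/4 = 1664 + (1/2)*(1/4) = 1664 + 1/8 = 13313/8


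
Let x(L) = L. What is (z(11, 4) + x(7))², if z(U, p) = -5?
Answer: 4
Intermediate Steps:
(z(11, 4) + x(7))² = (-5 + 7)² = 2² = 4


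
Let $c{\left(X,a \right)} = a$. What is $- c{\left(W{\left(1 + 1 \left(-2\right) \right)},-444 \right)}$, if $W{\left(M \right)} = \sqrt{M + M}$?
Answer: $444$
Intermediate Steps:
$W{\left(M \right)} = \sqrt{2} \sqrt{M}$ ($W{\left(M \right)} = \sqrt{2 M} = \sqrt{2} \sqrt{M}$)
$- c{\left(W{\left(1 + 1 \left(-2\right) \right)},-444 \right)} = \left(-1\right) \left(-444\right) = 444$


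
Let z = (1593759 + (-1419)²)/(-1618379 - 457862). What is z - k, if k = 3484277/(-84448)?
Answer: 6929567803397/175334399968 ≈ 39.522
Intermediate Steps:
k = -3484277/84448 (k = 3484277*(-1/84448) = -3484277/84448 ≈ -41.259)
z = -3607320/2076241 (z = (1593759 + 2013561)/(-2076241) = 3607320*(-1/2076241) = -3607320/2076241 ≈ -1.7374)
z - k = -3607320/2076241 - 1*(-3484277/84448) = -3607320/2076241 + 3484277/84448 = 6929567803397/175334399968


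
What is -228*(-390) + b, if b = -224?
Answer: 88696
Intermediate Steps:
-228*(-390) + b = -228*(-390) - 224 = 88920 - 224 = 88696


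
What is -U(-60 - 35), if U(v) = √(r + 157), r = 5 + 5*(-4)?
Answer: -√142 ≈ -11.916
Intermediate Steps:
r = -15 (r = 5 - 20 = -15)
U(v) = √142 (U(v) = √(-15 + 157) = √142)
-U(-60 - 35) = -√142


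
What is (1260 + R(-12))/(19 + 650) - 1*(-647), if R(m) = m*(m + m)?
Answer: 144797/223 ≈ 649.31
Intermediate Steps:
R(m) = 2*m**2 (R(m) = m*(2*m) = 2*m**2)
(1260 + R(-12))/(19 + 650) - 1*(-647) = (1260 + 2*(-12)**2)/(19 + 650) - 1*(-647) = (1260 + 2*144)/669 + 647 = (1260 + 288)*(1/669) + 647 = 1548*(1/669) + 647 = 516/223 + 647 = 144797/223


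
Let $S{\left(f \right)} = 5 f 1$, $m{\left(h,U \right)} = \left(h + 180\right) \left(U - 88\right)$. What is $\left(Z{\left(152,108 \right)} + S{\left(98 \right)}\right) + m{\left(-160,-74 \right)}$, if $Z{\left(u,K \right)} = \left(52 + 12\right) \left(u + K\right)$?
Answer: $13890$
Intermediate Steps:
$m{\left(h,U \right)} = \left(-88 + U\right) \left(180 + h\right)$ ($m{\left(h,U \right)} = \left(180 + h\right) \left(-88 + U\right) = \left(-88 + U\right) \left(180 + h\right)$)
$Z{\left(u,K \right)} = 64 K + 64 u$ ($Z{\left(u,K \right)} = 64 \left(K + u\right) = 64 K + 64 u$)
$S{\left(f \right)} = 5 f$
$\left(Z{\left(152,108 \right)} + S{\left(98 \right)}\right) + m{\left(-160,-74 \right)} = \left(\left(64 \cdot 108 + 64 \cdot 152\right) + 5 \cdot 98\right) - 3240 = \left(\left(6912 + 9728\right) + 490\right) + \left(-15840 + 14080 - 13320 + 11840\right) = \left(16640 + 490\right) - 3240 = 17130 - 3240 = 13890$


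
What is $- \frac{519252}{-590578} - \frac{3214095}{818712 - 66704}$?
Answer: $- \frac{753846069447}{222059690312} \approx -3.3948$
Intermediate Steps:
$- \frac{519252}{-590578} - \frac{3214095}{818712 - 66704} = \left(-519252\right) \left(- \frac{1}{590578}\right) - \frac{3214095}{818712 - 66704} = \frac{259626}{295289} - \frac{3214095}{752008} = - \frac{753846069447}{222059690312}$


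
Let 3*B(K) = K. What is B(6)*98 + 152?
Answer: 348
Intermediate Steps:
B(K) = K/3
B(6)*98 + 152 = ((1/3)*6)*98 + 152 = 2*98 + 152 = 196 + 152 = 348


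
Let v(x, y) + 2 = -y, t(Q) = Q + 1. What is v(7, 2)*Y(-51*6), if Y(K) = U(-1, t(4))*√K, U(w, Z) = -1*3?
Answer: 36*I*√34 ≈ 209.91*I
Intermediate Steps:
t(Q) = 1 + Q
v(x, y) = -2 - y
U(w, Z) = -3
Y(K) = -3*√K
v(7, 2)*Y(-51*6) = (-2 - 1*2)*(-3*3*I*√34) = (-2 - 2)*(-9*I*√34) = -(-12)*3*I*√34 = -(-36)*I*√34 = 36*I*√34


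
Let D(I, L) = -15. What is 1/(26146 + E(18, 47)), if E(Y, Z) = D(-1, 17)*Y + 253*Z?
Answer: 1/37767 ≈ 2.6478e-5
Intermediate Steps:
E(Y, Z) = -15*Y + 253*Z
1/(26146 + E(18, 47)) = 1/(26146 + (-15*18 + 253*47)) = 1/(26146 + (-270 + 11891)) = 1/(26146 + 11621) = 1/37767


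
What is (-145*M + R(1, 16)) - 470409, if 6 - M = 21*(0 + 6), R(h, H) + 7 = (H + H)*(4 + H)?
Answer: -452376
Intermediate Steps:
R(h, H) = -7 + 2*H*(4 + H) (R(h, H) = -7 + (H + H)*(4 + H) = -7 + (2*H)*(4 + H) = -7 + 2*H*(4 + H))
M = -120 (M = 6 - 21*(0 + 6) = 6 - 21*6 = 6 - 1*126 = 6 - 126 = -120)
(-145*M + R(1, 16)) - 470409 = (-145*(-120) + (-7 + 2*16**2 + 8*16)) - 470409 = (17400 + (-7 + 2*256 + 128)) - 470409 = (17400 + (-7 + 512 + 128)) - 470409 = (17400 + 633) - 470409 = 18033 - 470409 = -452376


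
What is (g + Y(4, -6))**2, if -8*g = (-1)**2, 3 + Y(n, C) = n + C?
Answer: 1681/64 ≈ 26.266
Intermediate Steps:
Y(n, C) = -3 + C + n (Y(n, C) = -3 + (n + C) = -3 + (C + n) = -3 + C + n)
g = -1/8 (g = -1/8*(-1)**2 = -1/8*1 = -1/8 ≈ -0.12500)
(g + Y(4, -6))**2 = (-1/8 + (-3 - 6 + 4))**2 = (-1/8 - 5)**2 = (-41/8)**2 = 1681/64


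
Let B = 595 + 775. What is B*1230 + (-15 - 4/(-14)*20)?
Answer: 11795635/7 ≈ 1.6851e+6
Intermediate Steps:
B = 1370
B*1230 + (-15 - 4/(-14)*20) = 1370*1230 + (-15 - 4/(-14)*20) = 1685100 + (-15 - 4*(-1/14)*20) = 1685100 + (-15 + (2/7)*20) = 1685100 + (-15 + 40/7) = 1685100 - 65/7 = 11795635/7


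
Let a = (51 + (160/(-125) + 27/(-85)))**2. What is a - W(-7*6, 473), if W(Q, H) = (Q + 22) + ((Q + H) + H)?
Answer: 281159516/180625 ≈ 1556.6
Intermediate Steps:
W(Q, H) = 22 + 2*H + 2*Q (W(Q, H) = (22 + Q) + ((H + Q) + H) = (22 + Q) + (Q + 2*H) = 22 + 2*H + 2*Q)
a = 440832016/180625 (a = (51 + (160*(-1/125) + 27*(-1/85)))**2 = (51 + (-32/25 - 27/85))**2 = (51 - 679/425)**2 = (20996/425)**2 = 440832016/180625 ≈ 2440.6)
a - W(-7*6, 473) = 440832016/180625 - (22 + 2*473 + 2*(-7*6)) = 440832016/180625 - (22 + 946 + 2*(-42)) = 440832016/180625 - (22 + 946 - 84) = 440832016/180625 - 1*884 = 440832016/180625 - 884 = 281159516/180625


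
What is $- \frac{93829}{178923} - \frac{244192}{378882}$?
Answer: $- \frac{13206947399}{11298450681} \approx -1.1689$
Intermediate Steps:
$- \frac{93829}{178923} - \frac{244192}{378882} = \left(-93829\right) \frac{1}{178923} - \frac{122096}{189441} = - \frac{93829}{178923} - \frac{122096}{189441} = - \frac{13206947399}{11298450681}$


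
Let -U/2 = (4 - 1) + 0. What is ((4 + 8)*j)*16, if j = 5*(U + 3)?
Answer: -2880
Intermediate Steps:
U = -6 (U = -2*((4 - 1) + 0) = -2*(3 + 0) = -2*3 = -6)
j = -15 (j = 5*(-6 + 3) = 5*(-3) = -15)
((4 + 8)*j)*16 = ((4 + 8)*(-15))*16 = (12*(-15))*16 = -180*16 = -2880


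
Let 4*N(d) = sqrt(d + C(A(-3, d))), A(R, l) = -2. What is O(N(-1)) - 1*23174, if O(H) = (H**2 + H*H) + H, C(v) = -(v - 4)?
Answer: -185387/8 + sqrt(5)/4 ≈ -23173.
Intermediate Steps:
C(v) = 4 - v (C(v) = -(-4 + v) = 4 - v)
N(d) = sqrt(6 + d)/4 (N(d) = sqrt(d + (4 - 1*(-2)))/4 = sqrt(d + (4 + 2))/4 = sqrt(d + 6)/4 = sqrt(6 + d)/4)
O(H) = H + 2*H**2 (O(H) = (H**2 + H**2) + H = 2*H**2 + H = H + 2*H**2)
O(N(-1)) - 1*23174 = (sqrt(6 - 1)/4)*(1 + 2*(sqrt(6 - 1)/4)) - 1*23174 = (sqrt(5)/4)*(1 + 2*(sqrt(5)/4)) - 23174 = (sqrt(5)/4)*(1 + sqrt(5)/2) - 23174 = sqrt(5)*(1 + sqrt(5)/2)/4 - 23174 = -23174 + sqrt(5)*(1 + sqrt(5)/2)/4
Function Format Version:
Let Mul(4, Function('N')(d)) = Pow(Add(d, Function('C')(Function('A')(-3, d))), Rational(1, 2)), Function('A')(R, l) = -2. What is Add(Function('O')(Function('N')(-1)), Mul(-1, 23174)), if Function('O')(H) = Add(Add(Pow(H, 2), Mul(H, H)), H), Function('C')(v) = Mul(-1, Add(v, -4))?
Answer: Add(Rational(-185387, 8), Mul(Rational(1, 4), Pow(5, Rational(1, 2)))) ≈ -23173.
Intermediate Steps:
Function('C')(v) = Add(4, Mul(-1, v)) (Function('C')(v) = Mul(-1, Add(-4, v)) = Add(4, Mul(-1, v)))
Function('N')(d) = Mul(Rational(1, 4), Pow(Add(6, d), Rational(1, 2))) (Function('N')(d) = Mul(Rational(1, 4), Pow(Add(d, Add(4, Mul(-1, -2))), Rational(1, 2))) = Mul(Rational(1, 4), Pow(Add(d, Add(4, 2)), Rational(1, 2))) = Mul(Rational(1, 4), Pow(Add(d, 6), Rational(1, 2))) = Mul(Rational(1, 4), Pow(Add(6, d), Rational(1, 2))))
Function('O')(H) = Add(H, Mul(2, Pow(H, 2))) (Function('O')(H) = Add(Add(Pow(H, 2), Pow(H, 2)), H) = Add(Mul(2, Pow(H, 2)), H) = Add(H, Mul(2, Pow(H, 2))))
Add(Function('O')(Function('N')(-1)), Mul(-1, 23174)) = Add(Mul(Mul(Rational(1, 4), Pow(Add(6, -1), Rational(1, 2))), Add(1, Mul(2, Mul(Rational(1, 4), Pow(Add(6, -1), Rational(1, 2)))))), Mul(-1, 23174)) = Add(Mul(Mul(Rational(1, 4), Pow(5, Rational(1, 2))), Add(1, Mul(2, Mul(Rational(1, 4), Pow(5, Rational(1, 2)))))), -23174) = Add(Mul(Mul(Rational(1, 4), Pow(5, Rational(1, 2))), Add(1, Mul(Rational(1, 2), Pow(5, Rational(1, 2))))), -23174) = Add(Mul(Rational(1, 4), Pow(5, Rational(1, 2)), Add(1, Mul(Rational(1, 2), Pow(5, Rational(1, 2))))), -23174) = Add(-23174, Mul(Rational(1, 4), Pow(5, Rational(1, 2)), Add(1, Mul(Rational(1, 2), Pow(5, Rational(1, 2))))))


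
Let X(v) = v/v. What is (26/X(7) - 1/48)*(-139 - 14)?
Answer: -63597/16 ≈ -3974.8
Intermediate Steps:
X(v) = 1
(26/X(7) - 1/48)*(-139 - 14) = (26/1 - 1/48)*(-139 - 14) = (26*1 - 1*1/48)*(-153) = (26 - 1/48)*(-153) = (1247/48)*(-153) = -63597/16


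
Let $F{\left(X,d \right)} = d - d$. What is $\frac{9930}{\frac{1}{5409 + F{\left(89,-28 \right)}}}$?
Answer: $53711370$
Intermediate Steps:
$F{\left(X,d \right)} = 0$
$\frac{9930}{\frac{1}{5409 + F{\left(89,-28 \right)}}} = \frac{9930}{\frac{1}{5409 + 0}} = \frac{9930}{\frac{1}{5409}} = 9930 \frac{1}{\frac{1}{5409}} = 9930 \cdot 5409 = 53711370$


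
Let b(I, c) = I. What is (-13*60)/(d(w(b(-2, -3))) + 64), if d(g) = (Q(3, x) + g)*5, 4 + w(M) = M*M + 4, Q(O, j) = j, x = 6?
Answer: -130/19 ≈ -6.8421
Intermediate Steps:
w(M) = M² (w(M) = -4 + (M*M + 4) = -4 + (M² + 4) = -4 + (4 + M²) = M²)
d(g) = 30 + 5*g (d(g) = (6 + g)*5 = 30 + 5*g)
(-13*60)/(d(w(b(-2, -3))) + 64) = (-13*60)/((30 + 5*(-2)²) + 64) = -780/((30 + 5*4) + 64) = -780/((30 + 20) + 64) = -780/(50 + 64) = -780/114 = -780*1/114 = -130/19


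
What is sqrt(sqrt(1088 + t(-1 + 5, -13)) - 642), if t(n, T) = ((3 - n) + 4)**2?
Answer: sqrt(-642 + sqrt(1097)) ≈ 24.675*I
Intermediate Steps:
t(n, T) = (7 - n)**2
sqrt(sqrt(1088 + t(-1 + 5, -13)) - 642) = sqrt(sqrt(1088 + (-7 + (-1 + 5))**2) - 642) = sqrt(sqrt(1088 + (-7 + 4)**2) - 642) = sqrt(sqrt(1088 + (-3)**2) - 642) = sqrt(sqrt(1088 + 9) - 642) = sqrt(sqrt(1097) - 642) = sqrt(-642 + sqrt(1097))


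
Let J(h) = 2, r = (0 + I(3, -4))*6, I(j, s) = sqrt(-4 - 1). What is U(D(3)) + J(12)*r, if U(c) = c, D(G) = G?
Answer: 3 + 12*I*sqrt(5) ≈ 3.0 + 26.833*I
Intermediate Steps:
I(j, s) = I*sqrt(5) (I(j, s) = sqrt(-5) = I*sqrt(5))
r = 6*I*sqrt(5) (r = (0 + I*sqrt(5))*6 = (I*sqrt(5))*6 = 6*I*sqrt(5) ≈ 13.416*I)
U(D(3)) + J(12)*r = 3 + 2*(6*I*sqrt(5)) = 3 + 12*I*sqrt(5)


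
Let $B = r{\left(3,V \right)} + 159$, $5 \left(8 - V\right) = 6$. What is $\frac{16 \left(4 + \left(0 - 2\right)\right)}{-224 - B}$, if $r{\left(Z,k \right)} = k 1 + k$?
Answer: $- \frac{160}{1983} \approx -0.080686$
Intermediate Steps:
$V = \frac{34}{5}$ ($V = 8 - \frac{6}{5} = \frac{34}{5} \approx 6.8$)
$r{\left(Z,k \right)} = 2 k$ ($r{\left(Z,k \right)} = k + k = 2 k$)
$B = \frac{863}{5}$ ($B = 2 \cdot \frac{34}{5} + 159 = \frac{68}{5} + 159 = \frac{863}{5} \approx 172.6$)
$\frac{16 \left(4 + \left(0 - 2\right)\right)}{-224 - B} = \frac{16 \left(4 + \left(0 - 2\right)\right)}{-224 - \frac{863}{5}} = \frac{16 \left(4 - 2\right)}{- \frac{1983}{5}} = 16 \cdot 2 \left(- \frac{5}{1983}\right) = 32 \left(- \frac{5}{1983}\right) = - \frac{160}{1983}$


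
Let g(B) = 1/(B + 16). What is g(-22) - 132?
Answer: -793/6 ≈ -132.17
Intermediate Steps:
g(B) = 1/(16 + B)
g(-22) - 132 = 1/(16 - 22) - 132 = 1/(-6) - 132 = -⅙ - 132 = -793/6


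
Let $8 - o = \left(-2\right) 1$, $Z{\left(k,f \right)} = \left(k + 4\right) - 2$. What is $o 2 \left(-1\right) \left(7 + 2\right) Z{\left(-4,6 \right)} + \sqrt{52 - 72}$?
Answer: $360 + 2 i \sqrt{5} \approx 360.0 + 4.4721 i$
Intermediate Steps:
$Z{\left(k,f \right)} = 2 + k$ ($Z{\left(k,f \right)} = \left(4 + k\right) - 2 = 2 + k$)
$o = 10$ ($o = 8 - \left(-2\right) 1 = 8 - -2 = 8 + 2 = 10$)
$o 2 \left(-1\right) \left(7 + 2\right) Z{\left(-4,6 \right)} + \sqrt{52 - 72} = 10 \cdot 2 \left(-1\right) \left(7 + 2\right) \left(2 - 4\right) + \sqrt{52 - 72} = 20 \left(-1\right) 9 \left(-2\right) + \sqrt{-20} = \left(-20\right) 9 \left(-2\right) + 2 i \sqrt{5} = \left(-180\right) \left(-2\right) + 2 i \sqrt{5} = 360 + 2 i \sqrt{5}$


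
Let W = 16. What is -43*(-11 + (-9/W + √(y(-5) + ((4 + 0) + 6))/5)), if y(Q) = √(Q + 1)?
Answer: 7955/16 - 43*√(10 + 2*I)/5 ≈ 469.86 - 2.7062*I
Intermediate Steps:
y(Q) = √(1 + Q)
-43*(-11 + (-9/W + √(y(-5) + ((4 + 0) + 6))/5)) = -43*(-11 + (-9/16 + √(√(1 - 5) + ((4 + 0) + 6))/5)) = -43*(-11 + (-9*1/16 + √(√(-4) + (4 + 6))*(⅕))) = -43*(-11 + (-9/16 + √(2*I + 10)*(⅕))) = -43*(-11 + (-9/16 + √(10 + 2*I)*(⅕))) = -43*(-11 + (-9/16 + √(10 + 2*I)/5)) = -43*(-185/16 + √(10 + 2*I)/5) = 7955/16 - 43*√(10 + 2*I)/5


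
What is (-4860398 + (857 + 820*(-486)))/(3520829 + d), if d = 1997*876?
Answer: -5258061/5270201 ≈ -0.99770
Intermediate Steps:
d = 1749372
(-4860398 + (857 + 820*(-486)))/(3520829 + d) = (-4860398 + (857 + 820*(-486)))/(3520829 + 1749372) = (-4860398 + (857 - 398520))/5270201 = (-4860398 - 397663)*(1/5270201) = -5258061*1/5270201 = -5258061/5270201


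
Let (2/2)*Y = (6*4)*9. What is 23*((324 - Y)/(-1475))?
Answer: -2484/1475 ≈ -1.6841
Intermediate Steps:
Y = 216 (Y = (6*4)*9 = 24*9 = 216)
23*((324 - Y)/(-1475)) = 23*((324 - 1*216)/(-1475)) = 23*((324 - 216)*(-1/1475)) = 23*(108*(-1/1475)) = 23*(-108/1475) = -2484/1475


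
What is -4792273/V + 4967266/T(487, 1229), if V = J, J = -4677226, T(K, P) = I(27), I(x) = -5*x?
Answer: -23232378727261/631425510 ≈ -36794.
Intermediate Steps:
T(K, P) = -135 (T(K, P) = -5*27 = -135)
V = -4677226
-4792273/V + 4967266/T(487, 1229) = -4792273/(-4677226) + 4967266/(-135) = -4792273*(-1/4677226) + 4967266*(-1/135) = 4792273/4677226 - 4967266/135 = -23232378727261/631425510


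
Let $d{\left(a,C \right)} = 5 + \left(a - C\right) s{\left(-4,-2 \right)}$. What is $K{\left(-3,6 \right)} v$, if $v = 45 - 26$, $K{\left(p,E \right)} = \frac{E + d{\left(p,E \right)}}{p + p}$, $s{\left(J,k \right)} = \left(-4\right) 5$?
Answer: $- \frac{3629}{6} \approx -604.83$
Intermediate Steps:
$s{\left(J,k \right)} = -20$
$d{\left(a,C \right)} = 5 - 20 a + 20 C$ ($d{\left(a,C \right)} = 5 + \left(a - C\right) \left(-20\right) = 5 + \left(- 20 a + 20 C\right) = 5 - 20 a + 20 C$)
$K{\left(p,E \right)} = \frac{5 - 20 p + 21 E}{2 p}$ ($K{\left(p,E \right)} = \frac{E + \left(5 - 20 p + 20 E\right)}{p + p} = \frac{5 - 20 p + 21 E}{2 p}$)
$v = 19$ ($v = 45 - 26 = 19$)
$K{\left(-3,6 \right)} v = \frac{5 - -60 + 21 \cdot 6}{2 \left(-3\right)} 19 = \frac{1}{2} \left(- \frac{1}{3}\right) \left(5 + 60 + 126\right) 19 = \frac{1}{2} \left(- \frac{1}{3}\right) 191 \cdot 19 = \left(- \frac{191}{6}\right) 19 = - \frac{3629}{6}$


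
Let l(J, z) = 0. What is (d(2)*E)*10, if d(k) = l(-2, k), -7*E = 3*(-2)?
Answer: 0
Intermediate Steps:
E = 6/7 (E = -3*(-2)/7 = -1/7*(-6) = 6/7 ≈ 0.85714)
d(k) = 0
(d(2)*E)*10 = (0*(6/7))*10 = 0*10 = 0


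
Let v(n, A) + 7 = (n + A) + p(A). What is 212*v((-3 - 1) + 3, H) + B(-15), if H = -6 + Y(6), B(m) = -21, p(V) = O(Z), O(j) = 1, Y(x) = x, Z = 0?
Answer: -1505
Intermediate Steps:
p(V) = 1
H = 0 (H = -6 + 6 = 0)
v(n, A) = -6 + A + n (v(n, A) = -7 + ((n + A) + 1) = -7 + ((A + n) + 1) = -7 + (1 + A + n) = -6 + A + n)
212*v((-3 - 1) + 3, H) + B(-15) = 212*(-6 + 0 + ((-3 - 1) + 3)) - 21 = 212*(-6 + 0 + (-4 + 3)) - 21 = 212*(-6 + 0 - 1) - 21 = 212*(-7) - 21 = -1484 - 21 = -1505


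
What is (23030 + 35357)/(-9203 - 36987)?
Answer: -58387/46190 ≈ -1.2641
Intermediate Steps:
(23030 + 35357)/(-9203 - 36987) = 58387/(-46190) = 58387*(-1/46190) = -58387/46190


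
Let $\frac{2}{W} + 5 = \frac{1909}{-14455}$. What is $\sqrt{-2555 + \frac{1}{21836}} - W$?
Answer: $\frac{14455}{37092} + \frac{i \sqrt{304562954361}}{10918} \approx 0.38971 + 50.547 i$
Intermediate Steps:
$W = - \frac{14455}{37092}$ ($W = \frac{2}{-5 + \frac{1909}{-14455}} = \frac{2}{-5 + 1909 \left(- \frac{1}{14455}\right)} = \frac{2}{-5 - \frac{1909}{14455}} = \frac{2}{- \frac{74184}{14455}} = 2 \left(- \frac{14455}{74184}\right) = - \frac{14455}{37092} \approx -0.38971$)
$\sqrt{-2555 + \frac{1}{21836}} - W = \sqrt{-2555 + \frac{1}{21836}} - - \frac{14455}{37092} = \sqrt{-2555 + \frac{1}{21836}} + \frac{14455}{37092} = \sqrt{- \frac{55790979}{21836}} + \frac{14455}{37092} = \frac{i \sqrt{304562954361}}{10918} + \frac{14455}{37092} = \frac{14455}{37092} + \frac{i \sqrt{304562954361}}{10918}$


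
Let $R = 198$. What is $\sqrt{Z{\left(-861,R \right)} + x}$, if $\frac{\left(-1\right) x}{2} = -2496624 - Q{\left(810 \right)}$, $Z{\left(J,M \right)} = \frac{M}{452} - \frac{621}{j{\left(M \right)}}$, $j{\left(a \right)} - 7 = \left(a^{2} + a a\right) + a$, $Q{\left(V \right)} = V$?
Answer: $\frac{5 \sqrt{63065183326378553874}}{17766538} \approx 2234.9$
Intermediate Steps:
$j{\left(a \right)} = 7 + a + 2 a^{2}$ ($j{\left(a \right)} = 7 + \left(\left(a^{2} + a a\right) + a\right) = 7 + \left(\left(a^{2} + a^{2}\right) + a\right) = 7 + \left(2 a^{2} + a\right) = 7 + \left(a + 2 a^{2}\right) = 7 + a + 2 a^{2}$)
$Z{\left(J,M \right)} = - \frac{621}{7 + M + 2 M^{2}} + \frac{M}{452}$ ($Z{\left(J,M \right)} = \frac{M}{452} - \frac{621}{7 + M + 2 M^{2}} = - \frac{621}{7 + M + 2 M^{2}} + \frac{M}{452}$)
$x = 4994868$ ($x = - 2 \left(-2496624 - 810\right) = \left(-2\right) \left(-2497434\right) = 4994868$)
$\sqrt{Z{\left(-861,R \right)} + x} = \sqrt{\left(- \frac{621}{7 + 198 + 2 \cdot 198^{2}} + \frac{1}{452} \cdot 198\right) + 4994868} = \sqrt{\left(- \frac{621}{7 + 198 + 2 \cdot 39204} + \frac{99}{226}\right) + 4994868} = \sqrt{\left(- \frac{621}{7 + 198 + 78408} + \frac{99}{226}\right) + 4994868} = \sqrt{\left(- \frac{621}{78613} + \frac{99}{226}\right) + 4994868} = \sqrt{\frac{7642341}{17766538} + 4994868} = \sqrt{\frac{88741519769325}{17766538}} = \frac{5 \sqrt{63065183326378553874}}{17766538}$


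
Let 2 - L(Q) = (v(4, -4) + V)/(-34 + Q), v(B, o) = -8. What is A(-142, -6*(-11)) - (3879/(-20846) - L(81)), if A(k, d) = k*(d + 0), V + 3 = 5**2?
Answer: -9180479471/979762 ≈ -9370.1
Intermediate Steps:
V = 22 (V = -3 + 5**2 = -3 + 25 = 22)
L(Q) = 2 - 14/(-34 + Q) (L(Q) = 2 - (-8 + 22)/(-34 + Q) = 2 - 14/(-34 + Q))
A(k, d) = d*k (A(k, d) = k*d = d*k)
A(-142, -6*(-11)) - (3879/(-20846) - L(81)) = -6*(-11)*(-142) - (3879/(-20846) - 2*(-41 + 81)/(-34 + 81)) = 66*(-142) - (3879*(-1/20846) - 2*40/47) = -9372 - (-3879/20846 - 2*40/47) = -9372 - (-3879/20846 - 1*80/47) = -9372 - (-3879/20846 - 80/47) = -9372 - 1*(-1849993/979762) = -9372 + 1849993/979762 = -9180479471/979762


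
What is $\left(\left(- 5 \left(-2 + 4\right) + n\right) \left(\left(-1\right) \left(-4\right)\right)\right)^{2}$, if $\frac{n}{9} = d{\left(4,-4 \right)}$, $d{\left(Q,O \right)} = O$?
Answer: $33856$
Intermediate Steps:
$n = -36$ ($n = 9 \left(-4\right) = -36$)
$\left(\left(- 5 \left(-2 + 4\right) + n\right) \left(\left(-1\right) \left(-4\right)\right)\right)^{2} = \left(\left(- 5 \left(-2 + 4\right) - 36\right) \left(\left(-1\right) \left(-4\right)\right)\right)^{2} = \left(\left(\left(-5\right) 2 - 36\right) 4\right)^{2} = \left(\left(-10 - 36\right) 4\right)^{2} = \left(\left(-46\right) 4\right)^{2} = \left(-184\right)^{2} = 33856$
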